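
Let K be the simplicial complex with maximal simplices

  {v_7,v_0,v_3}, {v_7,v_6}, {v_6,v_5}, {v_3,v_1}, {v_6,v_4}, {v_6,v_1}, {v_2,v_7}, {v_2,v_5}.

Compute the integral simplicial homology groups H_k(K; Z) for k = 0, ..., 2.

H_0 = Z,  H_1 = Z^2,  H_2 = 0.

Order the vertices as v_0 < v_1 < v_2 < v_3 < v_4 < v_5 < v_6 < v_7. Listing each simplex with vertices in this order, K has dimension 2 with simplices:

  0-simplices (8): [v_0], [v_1], [v_2], [v_3], [v_4], [v_5], [v_6], [v_7]
  1-simplices (10): [v_0,v_3], [v_0,v_7], [v_1,v_3], [v_1,v_6], [v_2,v_5], [v_2,v_7], [v_3,v_7], [v_4,v_6], [v_5,v_6], [v_6,v_7]
  2-simplices (1): [v_0,v_3,v_7]

Hence C_0 ≅ Z^8, C_1 ≅ Z^10, C_2 ≅ Z^1.

∂_1: C_1 → C_0 sends each edge [p,q] (with p < q) to q − p. For instance
  ∂[v_6,v_7] = [v_7] − [v_6].
The resulting 8×10 matrix has rank 7, and its Smith normal form has invariant factors (1,1,1,1,1,1,1).

Boundary ∂_2: C_2 → C_1 maps a triangle to the signed sum of its edges. For instance
  ∂[v_0,v_3,v_7] = [v_3,v_7] − [v_0,v_7] + [v_0,v_3].
This gives a 10×1 integer matrix of rank 1; reducing to Smith normal form yields diagonal entries (1).

From H_k ≅ ker(∂_k) / im(∂_{k+1}) we obtain:

  H_0: rank C_0 − rank ∂_1 = 8 − 7 = 1, and the invariant factors of ∂_1 are all 1, so H_0 = Z.
  H_1: rank ker ∂_1 − rank ∂_2 = (10 − 7) − 1 = 2, and the invariant factors of ∂_2 are all 1, so H_1 = Z^2.
  H_2: rank ker ∂_2 − rank ∂_3 = (1 − 1) − 0 = 0, and there is no ∂_3, so H_2 = 0.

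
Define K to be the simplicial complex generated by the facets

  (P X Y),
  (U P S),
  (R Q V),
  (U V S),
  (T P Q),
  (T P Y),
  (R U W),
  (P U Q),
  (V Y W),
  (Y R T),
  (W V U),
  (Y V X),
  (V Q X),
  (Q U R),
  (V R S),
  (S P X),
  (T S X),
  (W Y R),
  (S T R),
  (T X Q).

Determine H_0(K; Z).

K has 10 vertices, 30 edges, 20 triangles.
rank ∂_0 = 0, rank ∂_1 = 9 ⇒ b_0 = 10 − 0 − 9 = 1; all invariant factors of ∂_1 are 1 so no torsion. So H_0 = Z.

H_0 = Z.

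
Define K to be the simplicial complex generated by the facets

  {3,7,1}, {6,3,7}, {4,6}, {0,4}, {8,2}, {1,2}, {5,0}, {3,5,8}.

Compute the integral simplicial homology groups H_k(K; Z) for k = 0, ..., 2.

Fix the vertex order 0 < 1 < 2 < 3 < 4 < 5 < 6 < 7 < 8 and write every simplex with vertices in increasing order. Then dim K = 2 and the simplices of K are:

  0-simplices (9): [0], [1], [2], [3], [4], [5], [6], [7], [8]
  1-simplices (13): [0,4], [0,5], [1,2], [1,3], [1,7], [2,8], [3,5], [3,6], [3,7], [3,8], [4,6], [5,8], [6,7]
  2-simplices (3): [1,3,7], [3,5,8], [3,6,7]

so the chain groups are C_0 ≅ Z^9, C_1 ≅ Z^13, C_2 ≅ Z^3.

∂_1: C_1 → C_0 sends each edge [p,q] (with p < q) to q − p.
As a 9×13 matrix over Z this has rank 8, with invariant factors (1,1,1,1,1,1,1,1).

∂_2: C_2 → C_1 maps a triangle to the signed sum of its edges. For instance
  ∂[1,3,7] = [3,7] − [1,7] + [1,3],
  ∂[3,6,7] = [6,7] − [3,7] + [3,6].
The resulting 13×3 matrix has rank 3, and its Smith normal form has invariant factors (1,1,1).

Now H_k = ker ∂_k / im ∂_{k+1}, so:

  H_0: rank C_0 − rank ∂_1 = 9 − 8 = 1, and the invariant factors of ∂_1 are all 1, so H_0 ≅ Z.
  H_1: rank ker ∂_1 − rank ∂_2 = (13 − 8) − 3 = 2, and the invariant factors of ∂_2 are all 1, so H_1 ≅ Z^2.
  H_2: rank ker ∂_2 − rank ∂_3 = (3 − 3) − 0 = 0, and there is no ∂_3, so H_2 ≅ 0.

H_0 ≅ Z,  H_1 ≅ Z^2,  H_2 = 0.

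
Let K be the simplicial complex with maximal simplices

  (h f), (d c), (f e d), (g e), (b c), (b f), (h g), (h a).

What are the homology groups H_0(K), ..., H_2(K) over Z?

H_0 ≅ Z,  H_1 ≅ Z^2,  H_2 = 0.

Take the total order a < b < c < d < e < f < g < h on the vertex set. Then K (dimension 2) consists of the simplices:

  0-simplices (8): a, b, c, d, e, f, g, h
  1-simplices (10): ah, bc, bf, cd, de, df, ef, eg, fh, gh
  2-simplices (1): def

so the chain groups are C_0 ≅ Z^8, C_1 ≅ Z^10, C_2 ≅ Z^1.

∂_1: C_1 → C_0 is given by ∂[p,q] = [q] − [p].
The resulting 8×10 matrix has rank 7, and its Smith normal form has invariant factors (1,1,1,1,1,1,1).

Boundary ∂_2: C_2 → C_1 maps a triangle to the signed sum of its edges. For instance
  ∂def = ef − df + de.
The resulting 10×1 matrix has rank 1, and its Smith normal form has invariant factors (1).

Now H_k = ker ∂_k / im ∂_{k+1}, so:

  H_0: rank C_0 − rank ∂_1 = 8 − 7 = 1, and the invariant factors of ∂_1 are all 1, so H_0 ≅ Z.
  H_1: rank ker ∂_1 − rank ∂_2 = (10 − 7) − 1 = 2, and the invariant factors of ∂_2 are all 1, so H_1 ≅ Z^2.
  H_2: rank ker ∂_2 − rank ∂_3 = (1 − 1) − 0 = 0, and there is no ∂_3, so H_2 ≅ 0.

As a check, the Euler characteristic is 8 − 10 + 1 = -1, which agrees with 1 − 2 + 0 = -1.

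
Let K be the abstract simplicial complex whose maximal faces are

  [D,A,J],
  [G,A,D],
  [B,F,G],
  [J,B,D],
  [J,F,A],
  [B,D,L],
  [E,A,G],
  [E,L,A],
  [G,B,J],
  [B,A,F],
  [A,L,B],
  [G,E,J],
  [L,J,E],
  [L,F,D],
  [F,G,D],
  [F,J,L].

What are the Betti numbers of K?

b_0 = 1, b_1 = 2, b_2 = 1.

Take the total order A < B < D < E < F < G < J < L on the vertex set. Then K (dimension 2) consists of the simplices:

  0-simplices (8): A, B, D, E, F, G, J, L
  1-simplices (24): AB, AD, AE, AF, AG, AJ, AL, BD, BF, BG, BJ, BL, DF, DG, DJ, DL, EG, EJ, EL, FG, FJ, FL, GJ, JL
  2-simplices (16): ABF, ABL, ADG, ADJ, AEG, AEL, AFJ, BDJ, BDL, BFG, BGJ, DFG, DFL, EGJ, EJL, FJL

giving chain groups C_0 ≅ Z^8, C_1 ≅ Z^24, C_2 ≅ Z^16.

∂_1: C_1 → C_0 maps an edge to its endpoints' difference, ∂[p,q] = q − p. For instance
  ∂EL = L − E.
This gives a 8×24 integer matrix of rank 7; reducing to Smith normal form yields diagonal entries (1,1,1,1,1,1,1).

The boundary map ∂_2: C_2 → C_1 maps a triangle to the signed sum of its edges. For instance
  ∂EGJ = GJ − EJ + EG,
  ∂ADG = DG − AG + AD.
The resulting 24×16 matrix has rank 15, and its Smith normal form has invariant factors (1,1,1,1,1,1,1,1,1,1,1,1,1,1,1).

Now H_k = ker ∂_k / im ∂_{k+1}, so:

  H_0: rank C_0 − rank ∂_1 = 8 − 7 = 1, and the invariant factors of ∂_1 are all 1, so H_0 = Z.
  H_1: rank ker ∂_1 − rank ∂_2 = (24 − 7) − 15 = 2, and the invariant factors of ∂_2 are all 1, so H_1 = Z^2.
  H_2: rank ker ∂_2 − rank ∂_3 = (16 − 15) − 0 = 1, and there is no ∂_3, so H_2 = Z.

(K is a triangulation of the torus T^2.)

Hence the Betti numbers are b_0 = 1, b_1 = 2, b_2 = 1.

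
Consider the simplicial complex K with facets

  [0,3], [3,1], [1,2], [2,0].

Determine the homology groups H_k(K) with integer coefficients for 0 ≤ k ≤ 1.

Fix the vertex order 0 < 1 < 2 < 3 and write every simplex with vertices in increasing order. Then dim K = 1 and the simplices of K are:

  0-simplices (4): [0], [1], [2], [3]
  1-simplices (4): [0,2], [0,3], [1,2], [1,3]

giving chain groups C_0 ≅ Z^4, C_1 ≅ Z^4.

Boundary ∂_1: C_1 → C_0 maps an edge to its endpoints' difference, ∂[p,q] = q − p.
The 4×4 boundary matrix has rank 3 and Smith normal form diag(1,1,1).

Now H_k = ker ∂_k / im ∂_{k+1}, so:

  H_0: rank C_0 − rank ∂_1 = 4 − 3 = 1, and the invariant factors of ∂_1 are all 1, so H_0 ≅ Z.
  H_1: rank ker ∂_1 − rank ∂_2 = (4 − 3) − 0 = 1, and there is no ∂_2, so H_1 ≅ Z.

As a check, the Euler characteristic is 4 − 4 = 0, which agrees with 1 − 1 = 0.
(K is a triangulation of the circle S^1.)

H_0 = Z,  H_1 = Z.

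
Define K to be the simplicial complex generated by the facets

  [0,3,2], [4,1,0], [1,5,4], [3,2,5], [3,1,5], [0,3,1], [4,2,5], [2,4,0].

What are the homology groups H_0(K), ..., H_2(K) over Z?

H_0 ≅ Z,  H_1 = 0,  H_2 ≅ Z.

Order the vertices as 0 < 1 < 2 < 3 < 4 < 5. Listing each simplex with vertices in this order, K has dimension 2 with simplices:

  0-simplices (6): [0], [1], [2], [3], [4], [5]
  1-simplices (12): [0,1], [0,2], [0,3], [0,4], [1,3], [1,4], [1,5], [2,3], [2,4], [2,5], [3,5], [4,5]
  2-simplices (8): [0,1,3], [0,1,4], [0,2,3], [0,2,4], [1,3,5], [1,4,5], [2,3,5], [2,4,5]

so the chain groups are C_0 ≅ Z^6, C_1 ≅ Z^12, C_2 ≅ Z^8.

The boundary map ∂_1: C_1 → C_0 sends each edge [p,q] (with p < q) to q − p.
The resulting 6×12 matrix has rank 5, and its Smith normal form has invariant factors (1,1,1,1,1).

Boundary ∂_2: C_2 → C_1 sends each 2-simplex [p,q,r] to [q,r] − [p,r] + [p,q]. For instance
  ∂[1,4,5] = [4,5] − [1,5] + [1,4],
  ∂[2,3,5] = [3,5] − [2,5] + [2,3].
The resulting 12×8 matrix has rank 7, and its Smith normal form has invariant factors (1,1,1,1,1,1,1).

Reading off H_k = ker ∂_k / im ∂_{k+1}:

  H_0: rank C_0 − rank ∂_1 = 6 − 5 = 1, and the invariant factors of ∂_1 are all 1, so H_0 = Z.
  H_1: rank ker ∂_1 − rank ∂_2 = (12 − 5) − 7 = 0, and the invariant factors of ∂_2 are all 1, so H_1 = 0.
  H_2: rank ker ∂_2 − rank ∂_3 = (8 − 7) − 0 = 1, and there is no ∂_3, so H_2 = Z.

As a check, the Euler characteristic is 6 − 12 + 8 = 2, which agrees with 1 − 0 + 1 = 2.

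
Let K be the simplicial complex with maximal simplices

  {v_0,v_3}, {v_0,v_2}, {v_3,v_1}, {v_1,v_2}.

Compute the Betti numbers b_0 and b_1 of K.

b_0 = 1, b_1 = 1.

Fix the vertex order v_0 < v_1 < v_2 < v_3 and write every simplex with vertices in increasing order. Then dim K = 1 and the simplices of K are:

  0-simplices (4): [v_0], [v_1], [v_2], [v_3]
  1-simplices (4): [v_0,v_2], [v_0,v_3], [v_1,v_2], [v_1,v_3]

giving chain groups C_0 ≅ Z^4, C_1 ≅ Z^4.

∂_1: C_1 → C_0 maps an edge to its endpoints' difference, ∂[p,q] = q − p. For instance
  ∂[v_0,v_2] = [v_2] − [v_0].
The 4×4 boundary matrix has rank 3 and Smith normal form diag(1,1,1).

Reading off H_k = ker ∂_k / im ∂_{k+1}:

  H_0: rank C_0 − rank ∂_1 = 4 − 3 = 1, and the invariant factors of ∂_1 are all 1, so H_0 ≅ Z.
  H_1: rank ker ∂_1 − rank ∂_2 = (4 − 3) − 0 = 1, and there is no ∂_2, so H_1 ≅ Z.

As a check, the Euler characteristic is 4 − 4 = 0, which agrees with 1 − 1 = 0.

Hence the Betti numbers are b_0 = 1, b_1 = 1.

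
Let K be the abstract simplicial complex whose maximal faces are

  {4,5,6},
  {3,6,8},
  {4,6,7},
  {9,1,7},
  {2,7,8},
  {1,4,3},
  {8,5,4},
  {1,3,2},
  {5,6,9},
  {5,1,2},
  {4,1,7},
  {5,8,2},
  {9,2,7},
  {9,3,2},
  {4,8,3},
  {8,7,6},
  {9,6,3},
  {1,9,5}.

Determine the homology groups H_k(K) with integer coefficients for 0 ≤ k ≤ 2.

H_0 ≅ Z,  H_1 ≅ Z × Z/2,  H_2 = 0.

K has 9 vertices, 27 edges, 18 triangles.
rank ∂_0 = 0, rank ∂_1 = 8 ⇒ b_0 = 9 − 0 − 8 = 1; all invariant factors of ∂_1 are 1 so no torsion. So H_0 = Z.
rank ∂_1 = 8, rank ∂_2 = 18 ⇒ b_1 = 27 − 8 − 18 = 1; ∂_2 has invariant factor(s) [2] giving torsion. So H_1 = Z × Z/2.
rank ∂_2 = 18, rank ∂_3 = 0 ⇒ b_2 = 18 − 18 − 0 = 0. So H_2 = 0.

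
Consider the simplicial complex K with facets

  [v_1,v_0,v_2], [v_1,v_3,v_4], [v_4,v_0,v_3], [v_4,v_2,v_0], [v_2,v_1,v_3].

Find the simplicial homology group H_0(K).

We work with the vertex ordering v_0 < v_1 < v_2 < v_3 < v_4. The simplices of K, each written with vertices in increasing order, are:

  0-simplices (5): [v_0], [v_1], [v_2], [v_3], [v_4]
  1-simplices (10): [v_0,v_1], [v_0,v_2], [v_0,v_3], [v_0,v_4], [v_1,v_2], [v_1,v_3], [v_1,v_4], [v_2,v_3], [v_2,v_4], [v_3,v_4]
  2-simplices (5): [v_0,v_1,v_2], [v_0,v_2,v_4], [v_0,v_3,v_4], [v_1,v_2,v_3], [v_1,v_3,v_4]

so the chain groups are C_0 ≅ Z^5, C_1 ≅ Z^10, C_2 ≅ Z^5.

∂_1: C_1 → C_0 maps an edge to its endpoints' difference, ∂[p,q] = q − p.
As a 5×10 matrix over Z this has rank 4, with invariant factors (1,1,1,1).

The boundary map ∂_2: C_2 → C_1 sends each 2-simplex [p,q,r] to [q,r] − [p,r] + [p,q]. For instance
  ∂[v_0,v_2,v_4] = [v_2,v_4] − [v_0,v_4] + [v_0,v_2],
  ∂[v_0,v_1,v_2] = [v_1,v_2] − [v_0,v_2] + [v_0,v_1].
This gives a 10×5 integer matrix of rank 5; reducing to Smith normal form yields diagonal entries (1,1,1,1,1).

From H_k ≅ ker(∂_k) / im(∂_{k+1}) we obtain:

  H_0: rank C_0 − rank ∂_1 = 5 − 4 = 1, and the invariant factors of ∂_1 are all 1, so H_0 = Z.

H_0 ≅ Z.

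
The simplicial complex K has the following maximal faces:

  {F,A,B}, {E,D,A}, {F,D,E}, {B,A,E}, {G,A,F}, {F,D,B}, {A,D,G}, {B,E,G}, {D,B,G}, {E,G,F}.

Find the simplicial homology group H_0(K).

Order the vertices as A < B < D < E < F < G. Listing each simplex with vertices in this order, K has dimension 2 with simplices:

  0-simplices (6): A, B, D, E, F, G
  1-simplices (15): AB, AD, AE, AF, AG, BD, BE, BF, BG, DE, DF, DG, EF, EG, FG
  2-simplices (10): ABE, ABF, ADE, ADG, AFG, BDF, BDG, BEG, DEF, EFG

giving chain groups C_0 ≅ Z^6, C_1 ≅ Z^15, C_2 ≅ Z^10.

Boundary ∂_1: C_1 → C_0 sends each edge [p,q] (with p < q) to q − p.
The 6×15 boundary matrix has rank 5 and Smith normal form diag(1,1,1,1,1).

The boundary map ∂_2: C_2 → C_1 acts by ∂[p,q,r] = [q,r] − [p,r] + [p,q]. For instance
  ∂ADG = DG − AG + AD,
  ∂ABF = BF − AF + AB.
The 15×10 boundary matrix has rank 10 and Smith normal form diag(1,1,1,1,1,1,1,1,1,2).

Reading off H_k = ker ∂_k / im ∂_{k+1}:

  H_0: rank C_0 − rank ∂_1 = 6 − 5 = 1, and the invariant factors of ∂_1 are all 1, so H_0 ≅ Z.

H_0 ≅ Z.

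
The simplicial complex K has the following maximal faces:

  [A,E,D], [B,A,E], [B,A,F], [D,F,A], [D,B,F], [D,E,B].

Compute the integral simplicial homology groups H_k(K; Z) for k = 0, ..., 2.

K has 5 vertices, 9 edges, 6 triangles.
rank ∂_0 = 0, rank ∂_1 = 4 ⇒ b_0 = 5 − 0 − 4 = 1; all invariant factors of ∂_1 are 1 so no torsion. So H_0 = Z.
rank ∂_1 = 4, rank ∂_2 = 5 ⇒ b_1 = 9 − 4 − 5 = 0; all invariant factors of ∂_2 are 1 so no torsion. So H_1 = 0.
rank ∂_2 = 5, rank ∂_3 = 0 ⇒ b_2 = 6 − 5 − 0 = 1. So H_2 = Z.

H_0 = Z,  H_1 = 0,  H_2 = Z.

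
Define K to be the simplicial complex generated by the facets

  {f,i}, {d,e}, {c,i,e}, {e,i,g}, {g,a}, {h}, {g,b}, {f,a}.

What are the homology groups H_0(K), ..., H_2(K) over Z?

H_0 ≅ Z^2,  H_1 ≅ Z,  H_2 = 0.

We work with the vertex ordering a < b < c < d < e < f < g < h < i. The simplices of K, each written with vertices in increasing order, are:

  0-simplices (9): a, b, c, d, e, f, g, h, i
  1-simplices (10): af, ag, bg, ce, ci, de, eg, ei, fi, gi
  2-simplices (2): cei, egi

so the chain groups are C_0 ≅ Z^9, C_1 ≅ Z^10, C_2 ≅ Z^2.

The boundary map ∂_1: C_1 → C_0 sends each edge [p,q] (with p < q) to q − p. For instance
  ∂de = e − d.
The resulting 9×10 matrix has rank 7, and its Smith normal form has invariant factors (1,1,1,1,1,1,1).

Boundary ∂_2: C_2 → C_1 maps a triangle to the signed sum of its edges. For instance
  ∂egi = gi − ei + eg,
  ∂cei = ei − ci + ce.
As a 10×2 matrix over Z this has rank 2, with invariant factors (1,1).

Computing H_k = (kernel of ∂_k) / (image of ∂_{k+1}):

  H_0: rank C_0 − rank ∂_1 = 9 − 7 = 2, and the invariant factors of ∂_1 are all 1, so H_0 = Z^2.
  H_1: rank ker ∂_1 − rank ∂_2 = (10 − 7) − 2 = 1, and the invariant factors of ∂_2 are all 1, so H_1 = Z.
  H_2: rank ker ∂_2 − rank ∂_3 = (2 − 2) − 0 = 0, and there is no ∂_3, so H_2 = 0.

As a check, the Euler characteristic is 9 − 10 + 2 = 1, which agrees with 2 − 1 + 0 = 1.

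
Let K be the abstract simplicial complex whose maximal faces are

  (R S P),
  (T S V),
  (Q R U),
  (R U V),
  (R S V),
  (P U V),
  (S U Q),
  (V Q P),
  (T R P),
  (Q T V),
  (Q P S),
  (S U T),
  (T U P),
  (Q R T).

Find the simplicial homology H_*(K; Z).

H_0 ≅ Z,  H_1 ≅ Z^2,  H_2 ≅ Z.

Order the vertices as P < Q < R < S < T < U < V. Listing each simplex with vertices in this order, K has dimension 2 with simplices:

  0-simplices (7): P, Q, R, S, T, U, V
  1-simplices (21): PQ, PR, PS, PT, PU, PV, QR, QS, QT, QU, QV, RS, RT, RU, RV, ST, SU, SV, TU, TV, UV
  2-simplices (14): PQS, PQV, PRS, PRT, PTU, PUV, QRT, QRU, QSU, QTV, RSV, RUV, STU, STV

Hence C_0 ≅ Z^7, C_1 ≅ Z^21, C_2 ≅ Z^14.

∂_1: C_1 → C_0 sends each edge [p,q] (with p < q) to q − p.
This gives a 7×21 integer matrix of rank 6; reducing to Smith normal form yields diagonal entries (1,1,1,1,1,1).

∂_2: C_2 → C_1 maps a triangle to the signed sum of its edges. For instance
  ∂RSV = SV − RV + RS,
  ∂PRT = RT − PT + PR.
As a 21×14 matrix over Z this has rank 13, with invariant factors (1,1,1,1,1,1,1,1,1,1,1,1,1).

From H_k ≅ ker(∂_k) / im(∂_{k+1}) we obtain:

  H_0: rank C_0 − rank ∂_1 = 7 − 6 = 1, and the invariant factors of ∂_1 are all 1, so H_0 ≅ Z.
  H_1: rank ker ∂_1 − rank ∂_2 = (21 − 6) − 13 = 2, and the invariant factors of ∂_2 are all 1, so H_1 ≅ Z^2.
  H_2: rank ker ∂_2 − rank ∂_3 = (14 − 13) − 0 = 1, and there is no ∂_3, so H_2 ≅ Z.

(K is a triangulation of the torus T^2.)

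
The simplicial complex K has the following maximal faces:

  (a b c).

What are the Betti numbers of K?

b_0 = 1, b_1 = 0, b_2 = 0.

We work with the vertex ordering a < b < c. The simplices of K, each written with vertices in increasing order, are:

  0-simplices (3): a, b, c
  1-simplices (3): ab, ac, bc
  2-simplices (1): abc

giving chain groups C_0 ≅ Z^3, C_1 ≅ Z^3, C_2 ≅ Z^1.

The boundary map ∂_1: C_1 → C_0 sends each edge [p,q] (with p < q) to q − p. For instance
  ∂bc = c − b.
The resulting 3×3 matrix has rank 2, and its Smith normal form has invariant factors (1,1).

∂_2: C_2 → C_1 maps a triangle to the signed sum of its edges. For instance
  ∂abc = bc − ac + ab.
The resulting 3×1 matrix has rank 1, and its Smith normal form has invariant factors (1).

From H_k ≅ ker(∂_k) / im(∂_{k+1}) we obtain:

  H_0: rank C_0 − rank ∂_1 = 3 − 2 = 1, and the invariant factors of ∂_1 are all 1, so H_0 ≅ Z.
  H_1: rank ker ∂_1 − rank ∂_2 = (3 − 2) − 1 = 0, and the invariant factors of ∂_2 are all 1, so H_1 ≅ 0.
  H_2: rank ker ∂_2 − rank ∂_3 = (1 − 1) − 0 = 0, and there is no ∂_3, so H_2 ≅ 0.

Hence the Betti numbers are b_0 = 1, b_1 = 0, b_2 = 0.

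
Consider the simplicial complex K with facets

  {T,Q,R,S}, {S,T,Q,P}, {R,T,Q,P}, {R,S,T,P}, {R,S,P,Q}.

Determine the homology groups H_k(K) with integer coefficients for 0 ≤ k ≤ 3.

K has 5 vertices, 10 edges, 10 triangles, 5 3-simplices.
rank ∂_0 = 0, rank ∂_1 = 4 ⇒ b_0 = 5 − 0 − 4 = 1; all invariant factors of ∂_1 are 1 so no torsion. So H_0 ≅ Z.
rank ∂_1 = 4, rank ∂_2 = 6 ⇒ b_1 = 10 − 4 − 6 = 0; all invariant factors of ∂_2 are 1 so no torsion. So H_1 ≅ 0.
rank ∂_2 = 6, rank ∂_3 = 4 ⇒ b_2 = 10 − 6 − 4 = 0; all invariant factors of ∂_3 are 1 so no torsion. So H_2 ≅ 0.
rank ∂_3 = 4, rank ∂_4 = 0 ⇒ b_3 = 5 − 4 − 0 = 1. So H_3 ≅ Z.

H_0 ≅ Z,  H_1 = 0,  H_2 = 0,  H_3 ≅ Z.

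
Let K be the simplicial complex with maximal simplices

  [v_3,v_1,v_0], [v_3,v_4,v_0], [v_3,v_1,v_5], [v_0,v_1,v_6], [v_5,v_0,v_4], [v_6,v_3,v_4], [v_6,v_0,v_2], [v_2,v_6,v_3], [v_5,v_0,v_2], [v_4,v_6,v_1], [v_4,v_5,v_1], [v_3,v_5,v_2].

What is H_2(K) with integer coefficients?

H_2 ≅ 0.

K has 7 vertices, 18 edges, 12 triangles.
rank ∂_2 = 12, rank ∂_3 = 0 ⇒ b_2 = 12 − 12 − 0 = 0. So H_2 = 0.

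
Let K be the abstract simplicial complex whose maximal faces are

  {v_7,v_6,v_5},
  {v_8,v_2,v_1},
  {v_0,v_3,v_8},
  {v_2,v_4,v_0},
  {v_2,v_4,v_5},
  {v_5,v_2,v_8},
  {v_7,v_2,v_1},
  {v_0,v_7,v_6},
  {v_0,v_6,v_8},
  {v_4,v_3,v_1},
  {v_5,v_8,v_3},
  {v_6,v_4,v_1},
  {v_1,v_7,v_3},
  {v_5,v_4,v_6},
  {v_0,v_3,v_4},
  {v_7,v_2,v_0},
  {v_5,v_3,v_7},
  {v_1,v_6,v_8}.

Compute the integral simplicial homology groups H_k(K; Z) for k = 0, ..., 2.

H_0 = Z,  H_1 = Z^2,  H_2 = Z.

Fix the vertex order v_0 < v_1 < v_2 < v_3 < v_4 < v_5 < v_6 < v_7 < v_8 and write every simplex with vertices in increasing order. Then dim K = 2 and the simplices of K are:

  0-simplices (9): [v_0], [v_1], [v_2], [v_3], [v_4], [v_5], [v_6], [v_7], [v_8]
  1-simplices (27): (27 of them)
  2-simplices (18): (18 of them)

giving chain groups C_0 ≅ Z^9, C_1 ≅ Z^27, C_2 ≅ Z^18.

∂_1: C_1 → C_0 maps an edge to its endpoints' difference, ∂[p,q] = q − p.
The 9×27 boundary matrix has rank 8 and Smith normal form diag(1,1,1,1,1,1,1,1).

Boundary ∂_2: C_2 → C_1 acts by ∂[p,q,r] = [q,r] − [p,r] + [p,q]. For instance
  ∂[v_3,v_5,v_7] = [v_5,v_7] − [v_3,v_7] + [v_3,v_5],
  ∂[v_1,v_4,v_6] = [v_4,v_6] − [v_1,v_6] + [v_1,v_4].
The 27×18 boundary matrix has rank 17 and Smith normal form diag(1,1,1,1,1,1,1,1,1,1,1,1,1,1,1,1,1).

Computing H_k = (kernel of ∂_k) / (image of ∂_{k+1}):

  H_0: rank C_0 − rank ∂_1 = 9 − 8 = 1, and the invariant factors of ∂_1 are all 1, so H_0 = Z.
  H_1: rank ker ∂_1 − rank ∂_2 = (27 − 8) − 17 = 2, and the invariant factors of ∂_2 are all 1, so H_1 = Z^2.
  H_2: rank ker ∂_2 − rank ∂_3 = (18 − 17) − 0 = 1, and there is no ∂_3, so H_2 = Z.

As a check, the Euler characteristic is 9 − 27 + 18 = 0, which agrees with 1 − 2 + 1 = 0.
(K is a triangulation of the torus T^2.)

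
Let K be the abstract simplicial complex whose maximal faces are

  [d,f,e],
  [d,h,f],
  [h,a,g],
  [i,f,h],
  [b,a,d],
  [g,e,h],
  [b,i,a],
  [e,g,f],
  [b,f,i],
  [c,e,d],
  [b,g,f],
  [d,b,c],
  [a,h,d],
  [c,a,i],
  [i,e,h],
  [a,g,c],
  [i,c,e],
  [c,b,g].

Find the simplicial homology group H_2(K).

H_2 ≅ 0.

K has 9 vertices, 27 edges, 18 triangles.
rank ∂_2 = 18, rank ∂_3 = 0 ⇒ b_2 = 18 − 18 − 0 = 0. So H_2 = 0.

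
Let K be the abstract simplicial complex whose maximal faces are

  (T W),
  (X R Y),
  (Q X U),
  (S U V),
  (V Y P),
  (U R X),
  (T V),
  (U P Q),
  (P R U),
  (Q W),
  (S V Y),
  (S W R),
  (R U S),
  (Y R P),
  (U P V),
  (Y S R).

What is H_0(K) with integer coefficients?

H_0 ≅ Z.

We work with the vertex ordering P < Q < R < S < T < U < V < W < X < Y. The simplices of K, each written with vertices in increasing order, are:

  0-simplices (10): P, Q, R, S, T, U, V, W, X, Y
  1-simplices (23): PQ, PR, PU, PV, PY, QU, QW, QX, RS, RU, RW, RX, RY, SU, SV, SW, SY, TV, TW, UV, UX, VY, XY
  2-simplices (13): PQU, PRU, PRY, PUV, PVY, QUX, RSU, RSW, RSY, RUX, RXY, SUV, SVY

Hence C_0 ≅ Z^10, C_1 ≅ Z^23, C_2 ≅ Z^13.

∂_1: C_1 → C_0 is given by ∂[p,q] = [q] − [p].
The 10×23 boundary matrix has rank 9 and Smith normal form diag(1,1,1,1,1,1,1,1,1).

∂_2: C_2 → C_1 maps a triangle to the signed sum of its edges. For instance
  ∂RXY = XY − RY + RX,
  ∂PQU = QU − PU + PQ.
This gives a 23×13 integer matrix of rank 12; reducing to Smith normal form yields diagonal entries (1,1,1,1,1,1,1,1,1,1,1,1).

Computing H_k = (kernel of ∂_k) / (image of ∂_{k+1}):

  H_0: rank C_0 − rank ∂_1 = 10 − 9 = 1, and the invariant factors of ∂_1 are all 1, so H_0 ≅ Z.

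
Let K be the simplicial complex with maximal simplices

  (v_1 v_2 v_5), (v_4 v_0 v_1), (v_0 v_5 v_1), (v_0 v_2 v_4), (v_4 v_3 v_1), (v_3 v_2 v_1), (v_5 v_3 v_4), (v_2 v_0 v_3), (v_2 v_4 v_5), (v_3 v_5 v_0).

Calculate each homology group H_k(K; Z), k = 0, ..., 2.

Order the vertices as v_0 < v_1 < v_2 < v_3 < v_4 < v_5. Listing each simplex with vertices in this order, K has dimension 2 with simplices:

  0-simplices (6): [v_0], [v_1], [v_2], [v_3], [v_4], [v_5]
  1-simplices (15): (15 of them)
  2-simplices (10): [v_0,v_1,v_4], [v_0,v_1,v_5], [v_0,v_2,v_3], [v_0,v_2,v_4], [v_0,v_3,v_5], [v_1,v_2,v_3], [v_1,v_2,v_5], [v_1,v_3,v_4], [v_2,v_4,v_5], [v_3,v_4,v_5]

giving chain groups C_0 ≅ Z^6, C_1 ≅ Z^15, C_2 ≅ Z^10.

∂_1: C_1 → C_0 maps an edge to its endpoints' difference, ∂[p,q] = q − p. For instance
  ∂[v_1,v_2] = [v_2] − [v_1].
This gives a 6×15 integer matrix of rank 5; reducing to Smith normal form yields diagonal entries (1,1,1,1,1).

Boundary ∂_2: C_2 → C_1 acts by ∂[p,q,r] = [q,r] − [p,r] + [p,q]. For instance
  ∂[v_0,v_1,v_4] = [v_1,v_4] − [v_0,v_4] + [v_0,v_1],
  ∂[v_0,v_2,v_3] = [v_2,v_3] − [v_0,v_3] + [v_0,v_2].
The resulting 15×10 matrix has rank 10, and its Smith normal form has invariant factors (1,1,1,1,1,1,1,1,1,2).

Reading off H_k = ker ∂_k / im ∂_{k+1}:

  H_0: rank C_0 − rank ∂_1 = 6 − 5 = 1, and the invariant factors of ∂_1 are all 1, so H_0 ≅ Z.
  H_1: rank ker ∂_1 − rank ∂_2 = (15 − 5) − 10 = 0, and ∂_2 has invariant factor 2 > 1, so H_1 ≅ Z/2.
  H_2: rank ker ∂_2 − rank ∂_3 = (10 − 10) − 0 = 0, and there is no ∂_3, so H_2 ≅ 0.

As a check, the Euler characteristic is 6 − 15 + 10 = 1, which agrees with 1 − 0 + 0 = 1.

H_0 ≅ Z,  H_1 ≅ Z/2,  H_2 = 0.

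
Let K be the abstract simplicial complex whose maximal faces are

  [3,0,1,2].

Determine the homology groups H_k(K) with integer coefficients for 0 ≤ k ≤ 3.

Fix the vertex order 0 < 1 < 2 < 3 and write every simplex with vertices in increasing order. Then dim K = 3 and the simplices of K are:

  0-simplices (4): [0], [1], [2], [3]
  1-simplices (6): [0,1], [0,2], [0,3], [1,2], [1,3], [2,3]
  2-simplices (4): [0,1,2], [0,1,3], [0,2,3], [1,2,3]
  3-simplices (1): [0,1,2,3]

giving chain groups C_0 ≅ Z^4, C_1 ≅ Z^6, C_2 ≅ Z^4, C_3 ≅ Z^1.

Boundary ∂_1: C_1 → C_0 maps an edge to its endpoints' difference, ∂[p,q] = q − p. For instance
  ∂[1,2] = [2] − [1].
The 4×6 boundary matrix has rank 3 and Smith normal form diag(1,1,1).

∂_2: C_2 → C_1 sends each 2-simplex [p,q,r] to [q,r] − [p,r] + [p,q]. For instance
  ∂[0,1,3] = [1,3] − [0,3] + [0,1],
  ∂[0,2,3] = [2,3] − [0,3] + [0,2].
The 6×4 boundary matrix has rank 3 and Smith normal form diag(1,1,1).

Boundary ∂_3: C_3 → C_2 sends each 3-simplex σ to the alternating sum Σ_i (−1)^i (σ with its i-th vertex removed). For instance
  ∂[0,1,2,3] = [1,2,3] − [0,2,3] + [0,1,3] − [0,1,2].
The 4×1 boundary matrix has rank 1 and Smith normal form diag(1).

Now H_k = ker ∂_k / im ∂_{k+1}, so:

  H_0: rank C_0 − rank ∂_1 = 4 − 3 = 1, and the invariant factors of ∂_1 are all 1, so H_0 ≅ Z.
  H_1: rank ker ∂_1 − rank ∂_2 = (6 − 3) − 3 = 0, and the invariant factors of ∂_2 are all 1, so H_1 ≅ 0.
  H_2: rank ker ∂_2 − rank ∂_3 = (4 − 3) − 1 = 0, and the invariant factors of ∂_3 are all 1, so H_2 ≅ 0.
  H_3: rank ker ∂_3 − rank ∂_4 = (1 − 1) − 0 = 0, and there is no ∂_4, so H_3 ≅ 0.

(K is a triangulation of the 3-simplex.)

H_0 ≅ Z,  H_1 = 0,  H_2 = 0,  H_3 = 0.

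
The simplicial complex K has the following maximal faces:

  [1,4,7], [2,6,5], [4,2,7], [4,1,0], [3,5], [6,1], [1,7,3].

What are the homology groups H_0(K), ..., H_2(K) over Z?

H_0 ≅ Z,  H_1 ≅ Z^2,  H_2 = 0.

We work with the vertex ordering 0 < 1 < 2 < 3 < 4 < 5 < 6 < 7. The simplices of K, each written with vertices in increasing order, are:

  0-simplices (8): [0], [1], [2], [3], [4], [5], [6], [7]
  1-simplices (14): [0,1], [0,4], [1,3], [1,4], [1,6], [1,7], [2,4], [2,5], [2,6], [2,7], [3,5], [3,7], [4,7], [5,6]
  2-simplices (5): [0,1,4], [1,3,7], [1,4,7], [2,4,7], [2,5,6]

Hence C_0 ≅ Z^8, C_1 ≅ Z^14, C_2 ≅ Z^5.

Boundary ∂_1: C_1 → C_0 sends each edge [p,q] (with p < q) to q − p. For instance
  ∂[2,5] = [5] − [2].
As a 8×14 matrix over Z this has rank 7, with invariant factors (1,1,1,1,1,1,1).

∂_2: C_2 → C_1 sends each 2-simplex [p,q,r] to [q,r] − [p,r] + [p,q]. For instance
  ∂[2,5,6] = [5,6] − [2,6] + [2,5],
  ∂[1,4,7] = [4,7] − [1,7] + [1,4].
The resulting 14×5 matrix has rank 5, and its Smith normal form has invariant factors (1,1,1,1,1).

Now H_k = ker ∂_k / im ∂_{k+1}, so:

  H_0: rank C_0 − rank ∂_1 = 8 − 7 = 1, and the invariant factors of ∂_1 are all 1, so H_0 = Z.
  H_1: rank ker ∂_1 − rank ∂_2 = (14 − 7) − 5 = 2, and the invariant factors of ∂_2 are all 1, so H_1 = Z^2.
  H_2: rank ker ∂_2 − rank ∂_3 = (5 − 5) − 0 = 0, and there is no ∂_3, so H_2 = 0.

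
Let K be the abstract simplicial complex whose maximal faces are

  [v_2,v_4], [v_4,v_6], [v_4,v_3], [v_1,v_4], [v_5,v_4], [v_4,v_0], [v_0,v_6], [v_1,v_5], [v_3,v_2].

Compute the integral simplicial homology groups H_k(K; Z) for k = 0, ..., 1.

H_0 ≅ Z,  H_1 ≅ Z^3.

Fix the vertex order v_0 < v_1 < v_2 < v_3 < v_4 < v_5 < v_6 and write every simplex with vertices in increasing order. Then dim K = 1 and the simplices of K are:

  0-simplices (7): [v_0], [v_1], [v_2], [v_3], [v_4], [v_5], [v_6]
  1-simplices (9): [v_0,v_4], [v_0,v_6], [v_1,v_4], [v_1,v_5], [v_2,v_3], [v_2,v_4], [v_3,v_4], [v_4,v_5], [v_4,v_6]

so the chain groups are C_0 ≅ Z^7, C_1 ≅ Z^9.

Boundary ∂_1: C_1 → C_0 sends each edge [p,q] (with p < q) to q − p.
The resulting 7×9 matrix has rank 6, and its Smith normal form has invariant factors (1,1,1,1,1,1).

Computing H_k = (kernel of ∂_k) / (image of ∂_{k+1}):

  H_0: rank C_0 − rank ∂_1 = 7 − 6 = 1, and the invariant factors of ∂_1 are all 1, so H_0 ≅ Z.
  H_1: rank ker ∂_1 − rank ∂_2 = (9 − 6) − 0 = 3, and there is no ∂_2, so H_1 ≅ Z^3.

As a check, the Euler characteristic is 7 − 9 = -2, which agrees with 1 − 3 = -2.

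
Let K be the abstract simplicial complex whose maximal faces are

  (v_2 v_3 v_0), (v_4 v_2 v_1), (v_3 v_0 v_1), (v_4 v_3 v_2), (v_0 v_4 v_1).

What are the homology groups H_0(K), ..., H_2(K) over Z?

Fix the vertex order v_0 < v_1 < v_2 < v_3 < v_4 and write every simplex with vertices in increasing order. Then dim K = 2 and the simplices of K are:

  0-simplices (5): [v_0], [v_1], [v_2], [v_3], [v_4]
  1-simplices (10): [v_0,v_1], [v_0,v_2], [v_0,v_3], [v_0,v_4], [v_1,v_2], [v_1,v_3], [v_1,v_4], [v_2,v_3], [v_2,v_4], [v_3,v_4]
  2-simplices (5): [v_0,v_1,v_3], [v_0,v_1,v_4], [v_0,v_2,v_3], [v_1,v_2,v_4], [v_2,v_3,v_4]

Hence C_0 ≅ Z^5, C_1 ≅ Z^10, C_2 ≅ Z^5.

Boundary ∂_1: C_1 → C_0 is given by ∂[p,q] = [q] − [p].
As a 5×10 matrix over Z this has rank 4, with invariant factors (1,1,1,1).

The boundary map ∂_2: C_2 → C_1 maps a triangle to the signed sum of its edges. For instance
  ∂[v_0,v_1,v_3] = [v_1,v_3] − [v_0,v_3] + [v_0,v_1],
  ∂[v_1,v_2,v_4] = [v_2,v_4] − [v_1,v_4] + [v_1,v_2].
As a 10×5 matrix over Z this has rank 5, with invariant factors (1,1,1,1,1).

Reading off H_k = ker ∂_k / im ∂_{k+1}:

  H_0: rank C_0 − rank ∂_1 = 5 − 4 = 1, and the invariant factors of ∂_1 are all 1, so H_0 ≅ Z.
  H_1: rank ker ∂_1 − rank ∂_2 = (10 − 4) − 5 = 1, and the invariant factors of ∂_2 are all 1, so H_1 ≅ Z.
  H_2: rank ker ∂_2 − rank ∂_3 = (5 − 5) − 0 = 0, and there is no ∂_3, so H_2 ≅ 0.

As a check, the Euler characteristic is 5 − 10 + 5 = 0, which agrees with 1 − 1 + 0 = 0.
(K is a triangulation of the Möbius band.)

H_0 ≅ Z,  H_1 ≅ Z,  H_2 = 0.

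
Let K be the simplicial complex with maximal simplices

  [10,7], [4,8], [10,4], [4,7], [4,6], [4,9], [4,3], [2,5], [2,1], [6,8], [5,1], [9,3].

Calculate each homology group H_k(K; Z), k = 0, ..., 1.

H_0 = Z^2,  H_1 = Z^4.

Take the total order 1 < 2 < 3 < 4 < 5 < 6 < 7 < 8 < 9 < 10 on the vertex set. Then K (dimension 1) consists of the simplices:

  0-simplices (10): [1], [2], [3], [4], [5], [6], [7], [8], [9], [10]
  1-simplices (12): [1,2], [1,5], [2,5], [3,4], [3,9], [4,6], [4,7], [4,8], [4,9], [4,10], [6,8], [7,10]

so the chain groups are C_0 ≅ Z^10, C_1 ≅ Z^12.

Boundary ∂_1: C_1 → C_0 maps an edge to its endpoints' difference, ∂[p,q] = q − p.
This gives a 10×12 integer matrix of rank 8; reducing to Smith normal form yields diagonal entries (1,1,1,1,1,1,1,1).

Now H_k = ker ∂_k / im ∂_{k+1}, so:

  H_0: rank C_0 − rank ∂_1 = 10 − 8 = 2, and the invariant factors of ∂_1 are all 1, so H_0 = Z^2.
  H_1: rank ker ∂_1 − rank ∂_2 = (12 − 8) − 0 = 4, and there is no ∂_2, so H_1 = Z^4.

As a check, the Euler characteristic is 10 − 12 = -2, which agrees with 2 − 4 = -2.
(K is a triangulation of the disjoint union of a wedge of 3 circles and the circle S^1.)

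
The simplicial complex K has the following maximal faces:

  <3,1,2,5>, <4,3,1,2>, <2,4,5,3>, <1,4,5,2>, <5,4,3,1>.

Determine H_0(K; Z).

Order the vertices as 1 < 2 < 3 < 4 < 5. Listing each simplex with vertices in this order, K has dimension 3 with simplices:

  0-simplices (5): [1], [2], [3], [4], [5]
  1-simplices (10): [1,2], [1,3], [1,4], [1,5], [2,3], [2,4], [2,5], [3,4], [3,5], [4,5]
  2-simplices (10): [1,2,3], [1,2,4], [1,2,5], [1,3,4], [1,3,5], [1,4,5], [2,3,4], [2,3,5], [2,4,5], [3,4,5]
  3-simplices (5): [1,2,3,4], [1,2,3,5], [1,2,4,5], [1,3,4,5], [2,3,4,5]

Hence C_0 ≅ Z^5, C_1 ≅ Z^10, C_2 ≅ Z^10, C_3 ≅ Z^5.

The boundary map ∂_1: C_1 → C_0 maps an edge to its endpoints' difference, ∂[p,q] = q − p. For instance
  ∂[4,5] = [5] − [4].
This gives a 5×10 integer matrix of rank 4; reducing to Smith normal form yields diagonal entries (1,1,1,1).

The boundary map ∂_2: C_2 → C_1 acts by ∂[p,q,r] = [q,r] − [p,r] + [p,q]. For instance
  ∂[1,3,4] = [3,4] − [1,4] + [1,3],
  ∂[1,2,4] = [2,4] − [1,4] + [1,2].
As a 10×10 matrix over Z this has rank 6, with invariant factors (1,1,1,1,1,1).

∂_3: C_3 → C_2 sends each 3-simplex σ to the alternating sum Σ_i (−1)^i (σ with its i-th vertex removed). For instance
  ∂[2,3,4,5] = [3,4,5] − [2,4,5] + [2,3,5] − [2,3,4],
  ∂[1,2,3,4] = [2,3,4] − [1,3,4] + [1,2,4] − [1,2,3].
The 10×5 boundary matrix has rank 4 and Smith normal form diag(1,1,1,1).

Computing H_k = (kernel of ∂_k) / (image of ∂_{k+1}):

  H_0: rank C_0 − rank ∂_1 = 5 − 4 = 1, and the invariant factors of ∂_1 are all 1, so H_0 = Z.

H_0 ≅ Z.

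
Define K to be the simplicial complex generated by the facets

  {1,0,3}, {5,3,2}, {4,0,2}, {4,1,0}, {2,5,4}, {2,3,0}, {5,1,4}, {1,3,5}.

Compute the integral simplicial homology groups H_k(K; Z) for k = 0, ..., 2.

H_0 ≅ Z,  H_1 = 0,  H_2 ≅ Z.

K has 6 vertices, 12 edges, 8 triangles.
rank ∂_0 = 0, rank ∂_1 = 5 ⇒ b_0 = 6 − 0 − 5 = 1; all invariant factors of ∂_1 are 1 so no torsion. So H_0 = Z.
rank ∂_1 = 5, rank ∂_2 = 7 ⇒ b_1 = 12 − 5 − 7 = 0; all invariant factors of ∂_2 are 1 so no torsion. So H_1 = 0.
rank ∂_2 = 7, rank ∂_3 = 0 ⇒ b_2 = 8 − 7 − 0 = 1. So H_2 = Z.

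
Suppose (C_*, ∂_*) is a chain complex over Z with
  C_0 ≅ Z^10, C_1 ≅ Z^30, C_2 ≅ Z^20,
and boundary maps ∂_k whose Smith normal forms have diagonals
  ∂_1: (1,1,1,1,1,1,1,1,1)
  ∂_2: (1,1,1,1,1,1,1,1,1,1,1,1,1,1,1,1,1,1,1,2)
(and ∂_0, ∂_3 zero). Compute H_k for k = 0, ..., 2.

H_0 ≅ Z,  H_1 ≅ Z × Z/2,  H_2 = 0.

H_0: b_0 = 10 − 0 − 9 = 1; torsion from ∂_1 factors > 1: none. So H_0 ≅ Z.
H_1: b_1 = 30 − 9 − 20 = 1; torsion from ∂_2 factors > 1: [2]. So H_1 ≅ Z × Z/2.
H_2: b_2 = 20 − 20 − 0 = 0; torsion from ∂_3 factors > 1: none. So H_2 ≅ 0.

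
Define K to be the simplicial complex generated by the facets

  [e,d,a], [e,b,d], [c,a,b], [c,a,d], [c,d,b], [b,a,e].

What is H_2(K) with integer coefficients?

H_2 = Z.

K has 5 vertices, 9 edges, 6 triangles.
rank ∂_2 = 5, rank ∂_3 = 0 ⇒ b_2 = 6 − 5 − 0 = 1. So H_2 = Z.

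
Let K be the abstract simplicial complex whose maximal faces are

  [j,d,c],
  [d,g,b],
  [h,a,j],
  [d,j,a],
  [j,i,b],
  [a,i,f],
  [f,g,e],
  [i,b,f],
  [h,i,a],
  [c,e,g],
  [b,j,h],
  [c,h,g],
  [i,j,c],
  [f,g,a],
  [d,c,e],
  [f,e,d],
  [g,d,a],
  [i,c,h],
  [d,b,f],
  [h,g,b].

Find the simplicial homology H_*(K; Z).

H_0 = Z,  H_1 = Z ⊕ Z/2Z,  H_2 = 0.

Take the total order a < b < c < d < e < f < g < h < i < j on the vertex set. Then K (dimension 2) consists of the simplices:

  0-simplices (10): a, b, c, d, e, f, g, h, i, j
  1-simplices (30): ad, af, ag, ah, ai, aj, bd, bf, bg, bh, bi, bj, cd, ce, cg, ch, ci, cj, de, df, dg, dj, ef, eg, fg, fi, gh, hi, hj, ij
  2-simplices (20): adg, adj, afg, afi, ahi, ahj, bdf, bdg, bfi, bgh, bhj, bij, cde, cdj, ceg, cgh, chi, cij, def, efg

giving chain groups C_0 ≅ Z^10, C_1 ≅ Z^30, C_2 ≅ Z^20.

Boundary ∂_1: C_1 → C_0 sends each edge [p,q] (with p < q) to q − p. For instance
  ∂cg = g − c.
The resulting 10×30 matrix has rank 9, and its Smith normal form has invariant factors (1,1,1,1,1,1,1,1,1).

Boundary ∂_2: C_2 → C_1 sends each 2-simplex [p,q,r] to [q,r] − [p,r] + [p,q]. For instance
  ∂bdg = dg − bg + bd,
  ∂adj = dj − aj + ad.
As a 30×20 matrix over Z this has rank 20, with invariant factors (1,1,1,1,1,1,1,1,1,1,1,1,1,1,1,1,1,1,1,2).

Reading off H_k = ker ∂_k / im ∂_{k+1}:

  H_0: rank C_0 − rank ∂_1 = 10 − 9 = 1, and the invariant factors of ∂_1 are all 1, so H_0 = Z.
  H_1: rank ker ∂_1 − rank ∂_2 = (30 − 9) − 20 = 1, and ∂_2 has invariant factor 2 > 1, so H_1 = Z ⊕ Z/2Z.
  H_2: rank ker ∂_2 − rank ∂_3 = (20 − 20) − 0 = 0, and there is no ∂_3, so H_2 = 0.

As a check, the Euler characteristic is 10 − 30 + 20 = 0, which agrees with 1 − 1 + 0 = 0.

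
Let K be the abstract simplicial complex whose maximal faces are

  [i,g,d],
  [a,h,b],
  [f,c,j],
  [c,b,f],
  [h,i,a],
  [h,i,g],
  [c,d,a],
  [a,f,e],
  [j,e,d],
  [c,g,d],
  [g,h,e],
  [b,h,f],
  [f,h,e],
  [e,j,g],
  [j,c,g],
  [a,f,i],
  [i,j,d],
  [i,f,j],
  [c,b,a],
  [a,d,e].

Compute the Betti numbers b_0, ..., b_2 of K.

K has 10 vertices, 30 edges, 20 triangles.
rank ∂_0 = 0, rank ∂_1 = 9 ⇒ b_0 = 10 − 0 − 9 = 1; all invariant factors of ∂_1 are 1 so no torsion. So H_0 = Z.
rank ∂_1 = 9, rank ∂_2 = 20 ⇒ b_1 = 30 − 9 − 20 = 1; ∂_2 has invariant factor(s) [2] giving torsion. So H_1 = Z ⊕ Z/2Z.
rank ∂_2 = 20, rank ∂_3 = 0 ⇒ b_2 = 20 − 20 − 0 = 0. So H_2 = 0.

b_0 = 1, b_1 = 1, b_2 = 0.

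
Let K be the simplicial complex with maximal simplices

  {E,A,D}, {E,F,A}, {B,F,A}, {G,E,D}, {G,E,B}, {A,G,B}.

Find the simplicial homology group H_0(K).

Order the vertices as A < B < D < E < F < G. Listing each simplex with vertices in this order, K has dimension 2 with simplices:

  0-simplices (6): A, B, D, E, F, G
  1-simplices (12): AB, AD, AE, AF, AG, BE, BF, BG, DE, DG, EF, EG
  2-simplices (6): ABF, ABG, ADE, AEF, BEG, DEG

Hence C_0 ≅ Z^6, C_1 ≅ Z^12, C_2 ≅ Z^6.

Boundary ∂_1: C_1 → C_0 is given by ∂[p,q] = [q] − [p]. For instance
  ∂AE = E − A.
The 6×12 boundary matrix has rank 5 and Smith normal form diag(1,1,1,1,1).

The boundary map ∂_2: C_2 → C_1 sends each 2-simplex [p,q,r] to [q,r] − [p,r] + [p,q]. For instance
  ∂AEF = EF − AF + AE,
  ∂DEG = EG − DG + DE.
The resulting 12×6 matrix has rank 6, and its Smith normal form has invariant factors (1,1,1,1,1,1).

From H_k ≅ ker(∂_k) / im(∂_{k+1}) we obtain:

  H_0: rank C_0 − rank ∂_1 = 6 − 5 = 1, and the invariant factors of ∂_1 are all 1, so H_0 = Z.

(K is a triangulation of the cylinder S^1 x I.)

H_0 ≅ Z.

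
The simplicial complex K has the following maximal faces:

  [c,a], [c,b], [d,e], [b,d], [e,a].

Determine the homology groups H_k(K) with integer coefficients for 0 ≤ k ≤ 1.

Take the total order a < b < c < d < e on the vertex set. Then K (dimension 1) consists of the simplices:

  0-simplices (5): a, b, c, d, e
  1-simplices (5): ac, ae, bc, bd, de

giving chain groups C_0 ≅ Z^5, C_1 ≅ Z^5.

Boundary ∂_1: C_1 → C_0 is given by ∂[p,q] = [q] − [p]. For instance
  ∂de = e − d.
The resulting 5×5 matrix has rank 4, and its Smith normal form has invariant factors (1,1,1,1).

From H_k ≅ ker(∂_k) / im(∂_{k+1}) we obtain:

  H_0: rank C_0 − rank ∂_1 = 5 − 4 = 1, and the invariant factors of ∂_1 are all 1, so H_0 = Z.
  H_1: rank ker ∂_1 − rank ∂_2 = (5 − 4) − 0 = 1, and there is no ∂_2, so H_1 = Z.

H_0 ≅ Z,  H_1 ≅ Z.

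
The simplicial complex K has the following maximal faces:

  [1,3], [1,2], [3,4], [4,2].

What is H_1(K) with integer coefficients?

H_1 = Z.

K has 4 vertices, 4 edges.
rank ∂_1 = 3, rank ∂_2 = 0 ⇒ b_1 = 4 − 3 − 0 = 1. So H_1 ≅ Z.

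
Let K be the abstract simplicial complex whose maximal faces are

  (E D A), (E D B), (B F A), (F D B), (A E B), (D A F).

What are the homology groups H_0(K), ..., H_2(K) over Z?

H_0 = Z,  H_1 = 0,  H_2 = Z.

Fix the vertex order A < B < D < E < F and write every simplex with vertices in increasing order. Then dim K = 2 and the simplices of K are:

  0-simplices (5): A, B, D, E, F
  1-simplices (9): AB, AD, AE, AF, BD, BE, BF, DE, DF
  2-simplices (6): ABE, ABF, ADE, ADF, BDE, BDF

giving chain groups C_0 ≅ Z^5, C_1 ≅ Z^9, C_2 ≅ Z^6.

Boundary ∂_1: C_1 → C_0 maps an edge to its endpoints' difference, ∂[p,q] = q − p. For instance
  ∂DE = E − D.
As a 5×9 matrix over Z this has rank 4, with invariant factors (1,1,1,1).

The boundary map ∂_2: C_2 → C_1 maps a triangle to the signed sum of its edges. For instance
  ∂ADF = DF − AF + AD,
  ∂ADE = DE − AE + AD.
The resulting 9×6 matrix has rank 5, and its Smith normal form has invariant factors (1,1,1,1,1).

From H_k ≅ ker(∂_k) / im(∂_{k+1}) we obtain:

  H_0: rank C_0 − rank ∂_1 = 5 − 4 = 1, and the invariant factors of ∂_1 are all 1, so H_0 = Z.
  H_1: rank ker ∂_1 − rank ∂_2 = (9 − 4) − 5 = 0, and the invariant factors of ∂_2 are all 1, so H_1 = 0.
  H_2: rank ker ∂_2 − rank ∂_3 = (6 − 5) − 0 = 1, and there is no ∂_3, so H_2 = Z.

(K is a triangulation of the 2-sphere S^2.)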